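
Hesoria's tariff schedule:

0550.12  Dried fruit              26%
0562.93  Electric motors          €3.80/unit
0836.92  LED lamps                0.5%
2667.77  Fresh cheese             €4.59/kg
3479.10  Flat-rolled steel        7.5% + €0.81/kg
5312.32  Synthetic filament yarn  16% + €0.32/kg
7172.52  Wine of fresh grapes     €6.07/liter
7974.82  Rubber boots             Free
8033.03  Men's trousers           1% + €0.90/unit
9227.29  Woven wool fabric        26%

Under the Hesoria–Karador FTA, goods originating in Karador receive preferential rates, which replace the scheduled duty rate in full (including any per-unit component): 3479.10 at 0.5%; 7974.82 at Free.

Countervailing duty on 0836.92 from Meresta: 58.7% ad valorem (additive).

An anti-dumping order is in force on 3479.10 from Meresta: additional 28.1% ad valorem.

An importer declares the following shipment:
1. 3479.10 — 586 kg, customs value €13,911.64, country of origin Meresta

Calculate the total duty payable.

Line 1 (3479.10, Meresta, 586 kg, €13,911.64):
Base rate for 3479.10 is 7.5% + €0.81/kg.
3479.10 has an FTA preferential rate, but origin Meresta is not Karador; base rate stands.
Additional duty on 3479.10 from Meresta: +28.1%. Applied ad valorem rate: 7.5% + 28.1% = 35.6%.
Duty = €13,911.64 × 35.6% + 586 × €0.81 = €5,427.20.

€5,427.20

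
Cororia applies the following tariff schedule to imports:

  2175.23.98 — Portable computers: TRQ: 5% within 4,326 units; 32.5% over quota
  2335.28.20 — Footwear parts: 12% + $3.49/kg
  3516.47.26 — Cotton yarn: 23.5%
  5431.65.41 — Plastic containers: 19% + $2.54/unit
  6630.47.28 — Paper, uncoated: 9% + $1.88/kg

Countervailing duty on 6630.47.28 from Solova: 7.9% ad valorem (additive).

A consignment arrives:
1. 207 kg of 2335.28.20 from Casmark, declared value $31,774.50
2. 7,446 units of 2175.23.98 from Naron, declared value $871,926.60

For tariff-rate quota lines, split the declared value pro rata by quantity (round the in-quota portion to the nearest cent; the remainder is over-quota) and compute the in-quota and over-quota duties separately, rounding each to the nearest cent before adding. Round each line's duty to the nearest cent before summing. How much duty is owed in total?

$148,603.50

Line 1 (2335.28.20, Casmark, 207 kg, $31,774.50):
Base rate for 2335.28.20 is 12% + $3.49/kg.
Duty = $31,774.50 × 12% + 207 × $3.49 = $4,535.37.
Line 2 (2175.23.98, Naron, 7,446 units, $871,926.60):
Code 2175.23.98 is under a tariff-rate quota (threshold 4,326 units). In-quota: 4,326 units at 5%; over-quota: 3,120 units at 32.5%.
Pro-rata value split: in-quota = $871,926.60 × 4,326/7,446 = $506,574.60; over-quota = $871,926.60 − $506,574.60 = $365,352.00.
In-quota duty = $506,574.60 × 5% = $25,328.73. Over-quota duty = $365,352.00 × 32.5% = $118,739.40.
Line duty = $25,328.73 + $118,739.40 = $144,068.13.
Total = $4,535.37 + $144,068.13 = $148,603.50.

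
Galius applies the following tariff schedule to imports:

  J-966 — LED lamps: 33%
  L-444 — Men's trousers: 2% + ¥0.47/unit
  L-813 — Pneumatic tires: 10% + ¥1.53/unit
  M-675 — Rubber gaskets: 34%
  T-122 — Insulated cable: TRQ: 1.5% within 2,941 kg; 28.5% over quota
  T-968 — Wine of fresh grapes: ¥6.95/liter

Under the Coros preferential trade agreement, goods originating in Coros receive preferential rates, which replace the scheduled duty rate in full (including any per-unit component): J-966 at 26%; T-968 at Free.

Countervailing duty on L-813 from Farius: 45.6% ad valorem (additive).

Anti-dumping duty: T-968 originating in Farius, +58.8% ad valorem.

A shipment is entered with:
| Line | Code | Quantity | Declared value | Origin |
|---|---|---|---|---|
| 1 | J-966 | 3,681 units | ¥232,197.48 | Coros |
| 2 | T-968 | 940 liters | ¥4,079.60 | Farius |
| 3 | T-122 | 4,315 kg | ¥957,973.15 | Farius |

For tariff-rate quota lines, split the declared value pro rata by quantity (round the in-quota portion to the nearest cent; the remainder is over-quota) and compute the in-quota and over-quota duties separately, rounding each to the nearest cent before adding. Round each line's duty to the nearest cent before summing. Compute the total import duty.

Line 1 (J-966, Coros, 3,681 units, ¥232,197.48):
Base rate for J-966 is 33%.
Origin Coros qualifies under the Galius–Coros agreement and J-966 is covered: preferential rate 26% applies instead.
Duty = ¥232,197.48 × 26% = ¥60,371.34.
Line 2 (T-968, Farius, 940 liters, ¥4,079.60):
Base rate for T-968 is ¥6.95/liter.
T-968 has an FTA preferential rate, but origin Farius is not Coros; base rate stands.
Additional duty on T-968 from Farius: +58.8% ad valorem. Applied ad valorem rate = 58.8%.
Duty = ¥4,079.60 × 58.8% + 940 × ¥6.95 = ¥8,931.80.
Line 3 (T-122, Farius, 4,315 kg, ¥957,973.15):
Code T-122 is under a tariff-rate quota (threshold 2,941 kg). In-quota: 2,941 kg at 1.5%; over-quota: 1,374 kg at 28.5%.
Pro-rata value split: in-quota = ¥957,973.15 × 2,941/4,315 = ¥652,931.41; over-quota = ¥957,973.15 − ¥652,931.41 = ¥305,041.74.
In-quota duty = ¥652,931.41 × 1.5% = ¥9,793.97. Over-quota duty = ¥305,041.74 × 28.5% = ¥86,936.90.
Line duty = ¥9,793.97 + ¥86,936.90 = ¥96,730.87.
Total = ¥60,371.34 + ¥8,931.80 + ¥96,730.87 = ¥166,034.01.

¥166,034.01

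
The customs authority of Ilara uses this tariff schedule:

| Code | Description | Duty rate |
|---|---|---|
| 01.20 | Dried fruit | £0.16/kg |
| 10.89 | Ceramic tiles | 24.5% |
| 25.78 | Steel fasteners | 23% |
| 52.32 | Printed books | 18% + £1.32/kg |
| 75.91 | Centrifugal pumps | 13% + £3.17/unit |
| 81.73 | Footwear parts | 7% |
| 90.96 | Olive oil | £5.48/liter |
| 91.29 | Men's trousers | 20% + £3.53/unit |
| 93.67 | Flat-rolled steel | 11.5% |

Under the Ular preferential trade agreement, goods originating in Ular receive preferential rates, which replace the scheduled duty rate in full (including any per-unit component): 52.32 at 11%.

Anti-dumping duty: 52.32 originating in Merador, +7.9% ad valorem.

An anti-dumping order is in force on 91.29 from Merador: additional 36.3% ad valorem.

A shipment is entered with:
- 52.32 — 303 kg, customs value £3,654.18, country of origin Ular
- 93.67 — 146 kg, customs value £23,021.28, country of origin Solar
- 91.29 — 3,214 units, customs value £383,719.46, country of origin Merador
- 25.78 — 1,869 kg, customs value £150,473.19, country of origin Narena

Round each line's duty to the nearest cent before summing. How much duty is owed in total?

£265,037.72

Line 1 (52.32, Ular, 303 kg, £3,654.18):
Base rate for 52.32 is 18% + £1.32/kg.
Origin Ular qualifies under the Ilara–Ular agreement and 52.32 is covered: preferential rate 11% applies instead.
The additional-duty order on 52.32 targets Merador, not Ular; it does not apply.
Duty = £3,654.18 × 11% = £401.96.
Line 2 (93.67, Solar, 146 kg, £23,021.28):
Base rate for 93.67 is 11.5%.
Duty = £23,021.28 × 11.5% = £2,647.45.
Line 3 (91.29, Merador, 3,214 units, £383,719.46):
Base rate for 91.29 is 20% + £3.53/unit.
Additional duty on 91.29 from Merador: +36.3%. Applied ad valorem rate: 20% + 36.3% = 56.3%.
Duty = £383,719.46 × 56.3% + 3,214 × £3.53 = £227,379.48.
Line 4 (25.78, Narena, 1,869 kg, £150,473.19):
Base rate for 25.78 is 23%.
Duty = £150,473.19 × 23% = £34,608.83.
Total = £401.96 + £2,647.45 + £227,379.48 + £34,608.83 = £265,037.72.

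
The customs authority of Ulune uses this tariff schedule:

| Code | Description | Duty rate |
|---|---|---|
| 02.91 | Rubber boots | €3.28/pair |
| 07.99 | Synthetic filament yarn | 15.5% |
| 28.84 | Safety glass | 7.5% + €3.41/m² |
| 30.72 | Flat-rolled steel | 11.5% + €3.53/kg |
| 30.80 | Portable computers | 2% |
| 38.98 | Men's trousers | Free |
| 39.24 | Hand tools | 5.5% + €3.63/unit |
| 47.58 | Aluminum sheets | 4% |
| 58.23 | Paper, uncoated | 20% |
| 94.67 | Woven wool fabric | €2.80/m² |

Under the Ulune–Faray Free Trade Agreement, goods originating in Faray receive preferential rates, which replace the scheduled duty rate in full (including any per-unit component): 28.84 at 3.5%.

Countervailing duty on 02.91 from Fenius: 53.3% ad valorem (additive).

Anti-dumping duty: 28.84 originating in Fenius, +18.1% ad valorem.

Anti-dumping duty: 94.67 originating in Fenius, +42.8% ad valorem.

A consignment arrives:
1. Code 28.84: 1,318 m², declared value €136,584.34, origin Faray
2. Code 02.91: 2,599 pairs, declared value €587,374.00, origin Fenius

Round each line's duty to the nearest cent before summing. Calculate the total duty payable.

€326,375.51

Line 1 (28.84, Faray, 1,318 m², €136,584.34):
Base rate for 28.84 is 7.5% + €3.41/m².
Origin Faray qualifies under the Ulune–Faray agreement and 28.84 is covered: preferential rate 3.5% applies instead.
The additional-duty order on 28.84 targets Fenius, not Faray; it does not apply.
Duty = €136,584.34 × 3.5% = €4,780.45.
Line 2 (02.91, Fenius, 2,599 pairs, €587,374.00):
Base rate for 02.91 is €3.28/pair.
Additional duty on 02.91 from Fenius: +53.3% ad valorem. Applied ad valorem rate = 53.3%.
Duty = €587,374.00 × 53.3% + 2,599 × €3.28 = €321,595.06.
Total = €4,780.45 + €321,595.06 = €326,375.51.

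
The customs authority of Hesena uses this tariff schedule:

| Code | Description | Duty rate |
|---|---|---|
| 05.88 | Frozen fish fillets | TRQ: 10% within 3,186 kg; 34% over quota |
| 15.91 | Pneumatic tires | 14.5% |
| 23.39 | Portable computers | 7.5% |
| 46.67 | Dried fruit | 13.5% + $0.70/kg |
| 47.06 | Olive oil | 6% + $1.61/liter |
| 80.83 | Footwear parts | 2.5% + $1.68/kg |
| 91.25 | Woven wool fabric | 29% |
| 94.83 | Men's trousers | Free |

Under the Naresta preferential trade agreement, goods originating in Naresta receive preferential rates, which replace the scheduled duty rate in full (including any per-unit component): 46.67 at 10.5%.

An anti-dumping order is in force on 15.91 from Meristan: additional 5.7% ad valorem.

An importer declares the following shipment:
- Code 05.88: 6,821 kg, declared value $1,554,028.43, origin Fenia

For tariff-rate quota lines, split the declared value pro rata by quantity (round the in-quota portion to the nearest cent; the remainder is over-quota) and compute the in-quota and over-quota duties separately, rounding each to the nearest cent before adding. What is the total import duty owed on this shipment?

Line 1 (05.88, Fenia, 6,821 kg, $1,554,028.43):
Code 05.88 is under a tariff-rate quota (threshold 3,186 kg). In-quota: 3,186 kg at 10%; over-quota: 3,635 kg at 34%.
Pro-rata value split: in-quota = $1,554,028.43 × 3,186/6,821 = $725,866.38; over-quota = $1,554,028.43 − $725,866.38 = $828,162.05.
In-quota duty = $725,866.38 × 10% = $72,586.64. Over-quota duty = $828,162.05 × 34% = $281,575.10.
Line duty = $72,586.64 + $281,575.10 = $354,161.74.

$354,161.74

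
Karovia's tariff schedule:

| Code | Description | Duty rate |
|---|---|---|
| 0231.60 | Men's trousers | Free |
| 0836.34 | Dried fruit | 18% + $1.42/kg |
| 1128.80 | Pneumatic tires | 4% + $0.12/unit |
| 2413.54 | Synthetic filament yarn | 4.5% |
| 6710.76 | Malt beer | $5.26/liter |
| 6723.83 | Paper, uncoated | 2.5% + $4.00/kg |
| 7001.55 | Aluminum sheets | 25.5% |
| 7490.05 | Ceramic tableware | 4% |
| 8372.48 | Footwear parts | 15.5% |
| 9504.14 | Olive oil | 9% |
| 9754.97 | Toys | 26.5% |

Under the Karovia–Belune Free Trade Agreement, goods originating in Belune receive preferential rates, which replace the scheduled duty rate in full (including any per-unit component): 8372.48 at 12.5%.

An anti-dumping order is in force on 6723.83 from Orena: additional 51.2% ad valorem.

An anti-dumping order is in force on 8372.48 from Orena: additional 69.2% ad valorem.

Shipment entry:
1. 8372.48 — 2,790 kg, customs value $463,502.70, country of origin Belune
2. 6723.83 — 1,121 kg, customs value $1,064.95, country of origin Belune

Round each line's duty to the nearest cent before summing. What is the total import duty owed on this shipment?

Line 1 (8372.48, Belune, 2,790 kg, $463,502.70):
Base rate for 8372.48 is 15.5%.
Origin Belune qualifies under the Karovia–Belune agreement and 8372.48 is covered: preferential rate 12.5% applies instead.
The additional-duty order on 8372.48 targets Orena, not Belune; it does not apply.
Duty = $463,502.70 × 12.5% = $57,937.84.
Line 2 (6723.83, Belune, 1,121 kg, $1,064.95):
Base rate for 6723.83 is 2.5% + $4.00/kg.
Origin Belune is the FTA partner but 6723.83 is not on the preference list; base rate stands.
The additional-duty order on 6723.83 targets Orena, not Belune; it does not apply.
Duty = $1,064.95 × 2.5% + 1,121 × $4.00 = $4,510.62.
Total = $57,937.84 + $4,510.62 = $62,448.46.

$62,448.46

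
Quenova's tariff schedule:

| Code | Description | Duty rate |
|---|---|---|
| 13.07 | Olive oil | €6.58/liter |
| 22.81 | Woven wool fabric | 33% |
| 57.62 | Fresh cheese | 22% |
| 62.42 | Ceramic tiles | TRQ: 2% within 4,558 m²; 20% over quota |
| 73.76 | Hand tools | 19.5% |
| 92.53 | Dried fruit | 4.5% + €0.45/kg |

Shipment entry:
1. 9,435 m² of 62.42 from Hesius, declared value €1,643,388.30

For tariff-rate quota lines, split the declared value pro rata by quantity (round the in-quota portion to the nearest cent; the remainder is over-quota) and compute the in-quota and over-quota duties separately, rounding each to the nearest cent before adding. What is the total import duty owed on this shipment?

€185,773.42

Line 1 (62.42, Hesius, 9,435 m², €1,643,388.30):
Code 62.42 is under a tariff-rate quota (threshold 4,558 m²). In-quota: 4,558 m² at 2%; over-quota: 4,877 m² at 20%.
Pro-rata value split: in-quota = €1,643,388.30 × 4,558/9,435 = €793,912.44; over-quota = €1,643,388.30 − €793,912.44 = €849,475.86.
In-quota duty = €793,912.44 × 2% = €15,878.25. Over-quota duty = €849,475.86 × 20% = €169,895.17.
Line duty = €15,878.25 + €169,895.17 = €185,773.42.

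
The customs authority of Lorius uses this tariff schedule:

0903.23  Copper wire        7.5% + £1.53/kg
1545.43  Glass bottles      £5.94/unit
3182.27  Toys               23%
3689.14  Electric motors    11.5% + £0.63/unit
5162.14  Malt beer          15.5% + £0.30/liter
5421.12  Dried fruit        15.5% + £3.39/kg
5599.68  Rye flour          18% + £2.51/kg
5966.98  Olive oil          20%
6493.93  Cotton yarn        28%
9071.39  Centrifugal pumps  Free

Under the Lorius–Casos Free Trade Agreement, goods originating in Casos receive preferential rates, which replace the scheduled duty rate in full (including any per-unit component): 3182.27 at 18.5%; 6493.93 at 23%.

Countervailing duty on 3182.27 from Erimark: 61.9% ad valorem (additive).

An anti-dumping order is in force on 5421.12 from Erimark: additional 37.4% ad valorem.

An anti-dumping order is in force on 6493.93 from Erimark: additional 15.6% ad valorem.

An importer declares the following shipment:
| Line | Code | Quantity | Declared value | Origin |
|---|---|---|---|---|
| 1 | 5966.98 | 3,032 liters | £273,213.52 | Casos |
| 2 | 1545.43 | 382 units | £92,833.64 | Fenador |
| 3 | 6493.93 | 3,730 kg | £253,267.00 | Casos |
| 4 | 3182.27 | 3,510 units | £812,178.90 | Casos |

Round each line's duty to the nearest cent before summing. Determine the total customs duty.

Line 1 (5966.98, Casos, 3,032 liters, £273,213.52):
Base rate for 5966.98 is 20%.
Origin Casos is the FTA partner but 5966.98 is not on the preference list; base rate stands.
Duty = £273,213.52 × 20% = £54,642.70.
Line 2 (1545.43, Fenador, 382 units, £92,833.64):
Base rate for 1545.43 is £5.94/unit.
Duty = 382 × £5.94 = £2,269.08.
Line 3 (6493.93, Casos, 3,730 kg, £253,267.00):
Base rate for 6493.93 is 28%.
Origin Casos qualifies under the Lorius–Casos agreement and 6493.93 is covered: preferential rate 23% applies instead.
The additional-duty order on 6493.93 targets Erimark, not Casos; it does not apply.
Duty = £253,267.00 × 23% = £58,251.41.
Line 4 (3182.27, Casos, 3,510 units, £812,178.90):
Base rate for 3182.27 is 23%.
Origin Casos qualifies under the Lorius–Casos agreement and 3182.27 is covered: preferential rate 18.5% applies instead.
The additional-duty order on 3182.27 targets Erimark, not Casos; it does not apply.
Duty = £812,178.90 × 18.5% = £150,253.10.
Total = £54,642.70 + £2,269.08 + £58,251.41 + £150,253.10 = £265,416.29.

£265,416.29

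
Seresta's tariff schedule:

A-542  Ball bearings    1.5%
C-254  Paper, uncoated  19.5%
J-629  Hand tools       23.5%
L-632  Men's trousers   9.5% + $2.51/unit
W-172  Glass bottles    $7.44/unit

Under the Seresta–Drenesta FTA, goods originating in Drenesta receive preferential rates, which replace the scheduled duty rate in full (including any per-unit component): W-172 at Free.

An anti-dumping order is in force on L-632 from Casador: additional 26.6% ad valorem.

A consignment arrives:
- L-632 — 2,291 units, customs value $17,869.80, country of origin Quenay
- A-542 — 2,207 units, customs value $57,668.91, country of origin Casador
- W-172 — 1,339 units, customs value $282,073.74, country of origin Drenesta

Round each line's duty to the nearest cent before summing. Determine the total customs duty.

$8,313.07

Line 1 (L-632, Quenay, 2,291 units, $17,869.80):
Base rate for L-632 is 9.5% + $2.51/unit.
The additional-duty order on L-632 targets Casador, not Quenay; it does not apply.
Duty = $17,869.80 × 9.5% + 2,291 × $2.51 = $7,448.04.
Line 2 (A-542, Casador, 2,207 units, $57,668.91):
Base rate for A-542 is 1.5%.
Duty = $57,668.91 × 1.5% = $865.03.
Line 3 (W-172, Drenesta, 1,339 units, $282,073.74):
Base rate for W-172 is $7.44/unit.
Origin Drenesta qualifies under the Seresta–Drenesta agreement and W-172 is covered: preferential rate Free applies instead.
Duty = $282,073.74 × 0% = $0.00.
Total = $7,448.04 + $865.03 + $0.00 = $8,313.07.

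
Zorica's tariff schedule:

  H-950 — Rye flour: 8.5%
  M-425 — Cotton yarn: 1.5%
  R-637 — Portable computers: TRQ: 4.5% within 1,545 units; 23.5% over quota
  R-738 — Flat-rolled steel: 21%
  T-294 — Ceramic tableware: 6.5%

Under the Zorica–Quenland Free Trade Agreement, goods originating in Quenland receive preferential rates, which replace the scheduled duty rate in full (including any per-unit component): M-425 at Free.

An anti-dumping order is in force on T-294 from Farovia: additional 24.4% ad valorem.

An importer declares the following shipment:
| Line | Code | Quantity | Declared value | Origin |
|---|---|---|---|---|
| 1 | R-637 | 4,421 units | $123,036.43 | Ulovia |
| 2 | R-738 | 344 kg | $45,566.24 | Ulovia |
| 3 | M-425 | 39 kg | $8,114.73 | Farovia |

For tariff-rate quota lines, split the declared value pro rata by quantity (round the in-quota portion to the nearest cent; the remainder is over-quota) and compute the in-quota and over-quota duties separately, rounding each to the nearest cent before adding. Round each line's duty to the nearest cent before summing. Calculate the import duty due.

Line 1 (R-637, Ulovia, 4,421 units, $123,036.43):
Code R-637 is under a tariff-rate quota (threshold 1,545 units). In-quota: 1,545 units at 4.5%; over-quota: 2,876 units at 23.5%.
Pro-rata value split: in-quota = $123,036.43 × 1,545/4,421 = $42,997.35; over-quota = $123,036.43 − $42,997.35 = $80,039.08.
In-quota duty = $42,997.35 × 4.5% = $1,934.88. Over-quota duty = $80,039.08 × 23.5% = $18,809.18.
Line duty = $1,934.88 + $18,809.18 = $20,744.06.
Line 2 (R-738, Ulovia, 344 kg, $45,566.24):
Base rate for R-738 is 21%.
Duty = $45,566.24 × 21% = $9,568.91.
Line 3 (M-425, Farovia, 39 kg, $8,114.73):
Base rate for M-425 is 1.5%.
M-425 has an FTA preferential rate, but origin Farovia is not Quenland; base rate stands.
Duty = $8,114.73 × 1.5% = $121.72.
Total = $20,744.06 + $9,568.91 + $121.72 = $30,434.69.

$30,434.69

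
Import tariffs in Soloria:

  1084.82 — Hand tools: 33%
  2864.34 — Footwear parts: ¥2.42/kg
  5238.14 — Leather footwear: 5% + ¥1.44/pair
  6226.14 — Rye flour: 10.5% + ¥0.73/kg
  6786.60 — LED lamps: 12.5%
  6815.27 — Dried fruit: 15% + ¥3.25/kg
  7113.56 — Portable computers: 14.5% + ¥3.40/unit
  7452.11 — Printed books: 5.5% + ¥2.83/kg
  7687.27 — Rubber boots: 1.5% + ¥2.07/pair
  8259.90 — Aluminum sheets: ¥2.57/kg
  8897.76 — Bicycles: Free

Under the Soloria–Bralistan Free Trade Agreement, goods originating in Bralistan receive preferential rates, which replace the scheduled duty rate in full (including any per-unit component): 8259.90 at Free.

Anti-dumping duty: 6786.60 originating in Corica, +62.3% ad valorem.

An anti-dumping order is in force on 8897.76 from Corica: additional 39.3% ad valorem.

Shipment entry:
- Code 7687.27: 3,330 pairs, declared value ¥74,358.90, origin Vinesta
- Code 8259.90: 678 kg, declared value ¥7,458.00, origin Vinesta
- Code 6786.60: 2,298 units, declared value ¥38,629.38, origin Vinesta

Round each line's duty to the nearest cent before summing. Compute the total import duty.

¥14,579.61

Line 1 (7687.27, Vinesta, 3,330 pairs, ¥74,358.90):
Base rate for 7687.27 is 1.5% + ¥2.07/pair.
Duty = ¥74,358.90 × 1.5% + 3,330 × ¥2.07 = ¥8,008.48.
Line 2 (8259.90, Vinesta, 678 kg, ¥7,458.00):
Base rate for 8259.90 is ¥2.57/kg.
8259.90 has an FTA preferential rate, but origin Vinesta is not Bralistan; base rate stands.
Duty = 678 × ¥2.57 = ¥1,742.46.
Line 3 (6786.60, Vinesta, 2,298 units, ¥38,629.38):
Base rate for 6786.60 is 12.5%.
The additional-duty order on 6786.60 targets Corica, not Vinesta; it does not apply.
Duty = ¥38,629.38 × 12.5% = ¥4,828.67.
Total = ¥8,008.48 + ¥1,742.46 + ¥4,828.67 = ¥14,579.61.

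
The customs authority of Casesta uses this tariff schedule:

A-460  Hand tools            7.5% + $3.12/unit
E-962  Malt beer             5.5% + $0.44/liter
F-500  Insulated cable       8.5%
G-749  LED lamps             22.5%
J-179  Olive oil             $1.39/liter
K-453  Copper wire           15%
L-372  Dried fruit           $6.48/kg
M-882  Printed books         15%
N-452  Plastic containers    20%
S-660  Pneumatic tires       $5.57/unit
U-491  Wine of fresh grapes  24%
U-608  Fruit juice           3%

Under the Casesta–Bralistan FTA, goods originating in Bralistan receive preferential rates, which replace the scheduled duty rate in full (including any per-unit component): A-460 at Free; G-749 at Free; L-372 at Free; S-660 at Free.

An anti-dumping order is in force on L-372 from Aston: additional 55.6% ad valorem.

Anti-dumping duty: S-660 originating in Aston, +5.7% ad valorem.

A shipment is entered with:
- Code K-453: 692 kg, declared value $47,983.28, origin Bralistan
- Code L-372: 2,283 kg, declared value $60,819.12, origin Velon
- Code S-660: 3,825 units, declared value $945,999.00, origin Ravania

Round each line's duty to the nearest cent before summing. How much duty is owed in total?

$43,296.58

Line 1 (K-453, Bralistan, 692 kg, $47,983.28):
Base rate for K-453 is 15%.
Origin Bralistan is the FTA partner but K-453 is not on the preference list; base rate stands.
Duty = $47,983.28 × 15% = $7,197.49.
Line 2 (L-372, Velon, 2,283 kg, $60,819.12):
Base rate for L-372 is $6.48/kg.
L-372 has an FTA preferential rate, but origin Velon is not Bralistan; base rate stands.
The additional-duty order on L-372 targets Aston, not Velon; it does not apply.
Duty = 2,283 × $6.48 = $14,793.84.
Line 3 (S-660, Ravania, 3,825 units, $945,999.00):
Base rate for S-660 is $5.57/unit.
S-660 has an FTA preferential rate, but origin Ravania is not Bralistan; base rate stands.
The additional-duty order on S-660 targets Aston, not Ravania; it does not apply.
Duty = 3,825 × $5.57 = $21,305.25.
Total = $7,197.49 + $14,793.84 + $21,305.25 = $43,296.58.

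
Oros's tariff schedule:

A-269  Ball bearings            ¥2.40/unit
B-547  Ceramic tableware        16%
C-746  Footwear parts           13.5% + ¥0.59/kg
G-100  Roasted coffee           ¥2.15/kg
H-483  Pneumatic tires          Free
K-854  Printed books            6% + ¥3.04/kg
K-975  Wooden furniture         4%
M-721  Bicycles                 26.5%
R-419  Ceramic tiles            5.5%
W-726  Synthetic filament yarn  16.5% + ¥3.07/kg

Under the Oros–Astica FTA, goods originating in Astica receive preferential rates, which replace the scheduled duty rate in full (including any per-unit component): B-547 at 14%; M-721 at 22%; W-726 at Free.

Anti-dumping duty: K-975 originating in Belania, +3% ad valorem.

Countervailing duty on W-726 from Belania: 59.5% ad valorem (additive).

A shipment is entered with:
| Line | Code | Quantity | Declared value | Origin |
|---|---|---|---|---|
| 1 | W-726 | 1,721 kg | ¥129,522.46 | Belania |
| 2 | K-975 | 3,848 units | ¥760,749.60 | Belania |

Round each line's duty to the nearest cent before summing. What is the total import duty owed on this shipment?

¥156,973.01

Line 1 (W-726, Belania, 1,721 kg, ¥129,522.46):
Base rate for W-726 is 16.5% + ¥3.07/kg.
W-726 has an FTA preferential rate, but origin Belania is not Astica; base rate stands.
Additional duty on W-726 from Belania: +59.5%. Applied ad valorem rate: 16.5% + 59.5% = 76%.
Duty = ¥129,522.46 × 76% + 1,721 × ¥3.07 = ¥103,720.54.
Line 2 (K-975, Belania, 3,848 units, ¥760,749.60):
Base rate for K-975 is 4%.
Additional duty on K-975 from Belania: +3%. Applied ad valorem rate: 4% + 3% = 7%.
Duty = ¥760,749.60 × 7% = ¥53,252.47.
Total = ¥103,720.54 + ¥53,252.47 = ¥156,973.01.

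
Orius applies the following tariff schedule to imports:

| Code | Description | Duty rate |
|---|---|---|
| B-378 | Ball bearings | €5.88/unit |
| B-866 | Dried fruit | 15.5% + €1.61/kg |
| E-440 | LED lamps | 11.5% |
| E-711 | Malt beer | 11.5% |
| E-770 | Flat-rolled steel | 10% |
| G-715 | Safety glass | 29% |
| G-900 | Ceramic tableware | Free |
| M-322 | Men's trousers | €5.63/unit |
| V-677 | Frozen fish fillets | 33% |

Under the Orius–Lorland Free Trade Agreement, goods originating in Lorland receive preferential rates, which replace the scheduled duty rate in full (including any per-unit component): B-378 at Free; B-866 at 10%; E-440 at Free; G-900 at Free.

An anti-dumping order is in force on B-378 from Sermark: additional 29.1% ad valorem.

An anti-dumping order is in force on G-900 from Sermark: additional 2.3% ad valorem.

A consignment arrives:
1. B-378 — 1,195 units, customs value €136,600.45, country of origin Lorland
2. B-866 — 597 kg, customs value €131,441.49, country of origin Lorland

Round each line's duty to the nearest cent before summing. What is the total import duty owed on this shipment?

Line 1 (B-378, Lorland, 1,195 units, €136,600.45):
Base rate for B-378 is €5.88/unit.
Origin Lorland qualifies under the Orius–Lorland agreement and B-378 is covered: preferential rate Free applies instead.
The additional-duty order on B-378 targets Sermark, not Lorland; it does not apply.
Duty = €136,600.45 × 0% = €0.00.
Line 2 (B-866, Lorland, 597 kg, €131,441.49):
Base rate for B-866 is 15.5% + €1.61/kg.
Origin Lorland qualifies under the Orius–Lorland agreement and B-866 is covered: preferential rate 10% applies instead.
Duty = €131,441.49 × 10% = €13,144.15.
Total = €0.00 + €13,144.15 = €13,144.15.

€13,144.15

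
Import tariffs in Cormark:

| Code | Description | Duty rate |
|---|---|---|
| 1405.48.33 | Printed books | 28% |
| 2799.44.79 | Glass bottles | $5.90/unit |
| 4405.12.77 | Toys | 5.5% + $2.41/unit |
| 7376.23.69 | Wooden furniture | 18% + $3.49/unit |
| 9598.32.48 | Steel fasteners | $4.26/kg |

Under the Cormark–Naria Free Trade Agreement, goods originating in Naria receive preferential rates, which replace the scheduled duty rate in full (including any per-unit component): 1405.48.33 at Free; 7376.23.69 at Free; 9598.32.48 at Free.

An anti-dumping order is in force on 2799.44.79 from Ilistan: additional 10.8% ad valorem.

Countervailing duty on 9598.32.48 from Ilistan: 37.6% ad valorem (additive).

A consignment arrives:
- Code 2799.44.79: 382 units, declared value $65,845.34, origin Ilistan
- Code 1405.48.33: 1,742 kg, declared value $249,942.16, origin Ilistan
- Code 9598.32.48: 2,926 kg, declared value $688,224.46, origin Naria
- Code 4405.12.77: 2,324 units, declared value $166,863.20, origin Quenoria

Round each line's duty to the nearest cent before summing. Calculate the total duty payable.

Line 1 (2799.44.79, Ilistan, 382 units, $65,845.34):
Base rate for 2799.44.79 is $5.90/unit.
Additional duty on 2799.44.79 from Ilistan: +10.8% ad valorem. Applied ad valorem rate = 10.8%.
Duty = $65,845.34 × 10.8% + 382 × $5.90 = $9,365.10.
Line 2 (1405.48.33, Ilistan, 1,742 kg, $249,942.16):
Base rate for 1405.48.33 is 28%.
1405.48.33 has an FTA preferential rate, but origin Ilistan is not Naria; base rate stands.
Duty = $249,942.16 × 28% = $69,983.80.
Line 3 (9598.32.48, Naria, 2,926 kg, $688,224.46):
Base rate for 9598.32.48 is $4.26/kg.
Origin Naria qualifies under the Cormark–Naria agreement and 9598.32.48 is covered: preferential rate Free applies instead.
The additional-duty order on 9598.32.48 targets Ilistan, not Naria; it does not apply.
Duty = $688,224.46 × 0% = $0.00.
Line 4 (4405.12.77, Quenoria, 2,324 units, $166,863.20):
Base rate for 4405.12.77 is 5.5% + $2.41/unit.
Duty = $166,863.20 × 5.5% + 2,324 × $2.41 = $14,778.32.
Total = $9,365.10 + $69,983.80 + $0.00 + $14,778.32 = $94,127.22.

$94,127.22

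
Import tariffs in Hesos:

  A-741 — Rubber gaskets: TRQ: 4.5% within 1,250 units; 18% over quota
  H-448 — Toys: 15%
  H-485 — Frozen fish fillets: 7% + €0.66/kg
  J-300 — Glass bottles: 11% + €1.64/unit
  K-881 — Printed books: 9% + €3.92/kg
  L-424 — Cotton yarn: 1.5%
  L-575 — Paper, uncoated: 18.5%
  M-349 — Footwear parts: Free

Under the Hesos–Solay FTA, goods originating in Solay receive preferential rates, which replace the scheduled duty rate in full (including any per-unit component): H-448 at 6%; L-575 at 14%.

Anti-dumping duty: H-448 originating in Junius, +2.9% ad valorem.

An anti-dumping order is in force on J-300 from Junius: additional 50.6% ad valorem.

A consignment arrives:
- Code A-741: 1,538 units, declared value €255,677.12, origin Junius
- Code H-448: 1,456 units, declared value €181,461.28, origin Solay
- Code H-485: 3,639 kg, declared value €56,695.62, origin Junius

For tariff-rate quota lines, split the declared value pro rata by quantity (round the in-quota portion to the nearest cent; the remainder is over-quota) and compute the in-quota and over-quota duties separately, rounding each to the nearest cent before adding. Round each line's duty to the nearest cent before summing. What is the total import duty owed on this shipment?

€35,226.99

Line 1 (A-741, Junius, 1,538 units, €255,677.12):
Code A-741 is under a tariff-rate quota (threshold 1,250 units). In-quota: 1,250 units at 4.5%; over-quota: 288 units at 18%.
Pro-rata value split: in-quota = €255,677.12 × 1,250/1,538 = €207,800.00; over-quota = €255,677.12 − €207,800.00 = €47,877.12.
In-quota duty = €207,800.00 × 4.5% = €9,351.00. Over-quota duty = €47,877.12 × 18% = €8,617.88.
Line duty = €9,351.00 + €8,617.88 = €17,968.88.
Line 2 (H-448, Solay, 1,456 units, €181,461.28):
Base rate for H-448 is 15%.
Origin Solay qualifies under the Hesos–Solay agreement and H-448 is covered: preferential rate 6% applies instead.
The additional-duty order on H-448 targets Junius, not Solay; it does not apply.
Duty = €181,461.28 × 6% = €10,887.68.
Line 3 (H-485, Junius, 3,639 kg, €56,695.62):
Base rate for H-485 is 7% + €0.66/kg.
Duty = €56,695.62 × 7% + 3,639 × €0.66 = €6,370.43.
Total = €17,968.88 + €10,887.68 + €6,370.43 = €35,226.99.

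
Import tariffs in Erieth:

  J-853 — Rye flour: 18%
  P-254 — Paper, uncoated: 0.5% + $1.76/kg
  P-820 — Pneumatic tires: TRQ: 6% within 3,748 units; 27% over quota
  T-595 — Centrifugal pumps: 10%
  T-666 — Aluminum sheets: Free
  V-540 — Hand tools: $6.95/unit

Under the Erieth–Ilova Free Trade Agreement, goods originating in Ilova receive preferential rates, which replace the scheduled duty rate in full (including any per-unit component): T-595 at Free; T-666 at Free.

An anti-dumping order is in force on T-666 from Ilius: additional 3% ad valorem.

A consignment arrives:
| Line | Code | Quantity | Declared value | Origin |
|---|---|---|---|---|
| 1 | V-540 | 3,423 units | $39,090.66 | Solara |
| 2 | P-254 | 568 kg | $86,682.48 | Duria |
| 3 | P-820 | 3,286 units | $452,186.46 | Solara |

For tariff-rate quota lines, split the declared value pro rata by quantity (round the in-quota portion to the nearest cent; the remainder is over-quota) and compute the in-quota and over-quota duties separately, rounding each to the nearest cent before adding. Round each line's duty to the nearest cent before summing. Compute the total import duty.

$52,354.13

Line 1 (V-540, Solara, 3,423 units, $39,090.66):
Base rate for V-540 is $6.95/unit.
Duty = 3,423 × $6.95 = $23,789.85.
Line 2 (P-254, Duria, 568 kg, $86,682.48):
Base rate for P-254 is 0.5% + $1.76/kg.
Duty = $86,682.48 × 0.5% + 568 × $1.76 = $1,433.09.
Line 3 (P-820, Solara, 3,286 units, $452,186.46):
Code P-820 is under a tariff-rate quota (threshold 3,748 units). Quantity 3,286 units is within the quota, so the in-quota rate 6% applies to the full value.
Duty = $452,186.46 × 6% = $27,131.19.
Total = $23,789.85 + $1,433.09 + $27,131.19 = $52,354.13.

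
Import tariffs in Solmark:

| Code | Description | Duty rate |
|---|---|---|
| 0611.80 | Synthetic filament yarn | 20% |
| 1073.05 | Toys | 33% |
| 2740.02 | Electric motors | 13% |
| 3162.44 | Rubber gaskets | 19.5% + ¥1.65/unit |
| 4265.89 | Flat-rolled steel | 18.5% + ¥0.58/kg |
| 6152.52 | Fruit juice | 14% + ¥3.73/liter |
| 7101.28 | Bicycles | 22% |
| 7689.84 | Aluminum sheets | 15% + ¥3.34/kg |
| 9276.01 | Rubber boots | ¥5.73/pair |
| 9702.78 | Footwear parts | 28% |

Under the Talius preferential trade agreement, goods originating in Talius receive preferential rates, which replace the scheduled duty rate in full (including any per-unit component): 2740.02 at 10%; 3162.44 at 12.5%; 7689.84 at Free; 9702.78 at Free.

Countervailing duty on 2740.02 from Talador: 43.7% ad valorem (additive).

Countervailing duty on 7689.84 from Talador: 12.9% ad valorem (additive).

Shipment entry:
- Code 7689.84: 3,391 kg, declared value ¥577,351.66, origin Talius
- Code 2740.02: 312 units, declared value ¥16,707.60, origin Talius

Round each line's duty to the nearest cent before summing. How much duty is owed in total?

Line 1 (7689.84, Talius, 3,391 kg, ¥577,351.66):
Base rate for 7689.84 is 15% + ¥3.34/kg.
Origin Talius qualifies under the Solmark–Talius agreement and 7689.84 is covered: preferential rate Free applies instead.
The additional-duty order on 7689.84 targets Talador, not Talius; it does not apply.
Duty = ¥577,351.66 × 0% = ¥0.00.
Line 2 (2740.02, Talius, 312 units, ¥16,707.60):
Base rate for 2740.02 is 13%.
Origin Talius qualifies under the Solmark–Talius agreement and 2740.02 is covered: preferential rate 10% applies instead.
The additional-duty order on 2740.02 targets Talador, not Talius; it does not apply.
Duty = ¥16,707.60 × 10% = ¥1,670.76.
Total = ¥0.00 + ¥1,670.76 = ¥1,670.76.

¥1,670.76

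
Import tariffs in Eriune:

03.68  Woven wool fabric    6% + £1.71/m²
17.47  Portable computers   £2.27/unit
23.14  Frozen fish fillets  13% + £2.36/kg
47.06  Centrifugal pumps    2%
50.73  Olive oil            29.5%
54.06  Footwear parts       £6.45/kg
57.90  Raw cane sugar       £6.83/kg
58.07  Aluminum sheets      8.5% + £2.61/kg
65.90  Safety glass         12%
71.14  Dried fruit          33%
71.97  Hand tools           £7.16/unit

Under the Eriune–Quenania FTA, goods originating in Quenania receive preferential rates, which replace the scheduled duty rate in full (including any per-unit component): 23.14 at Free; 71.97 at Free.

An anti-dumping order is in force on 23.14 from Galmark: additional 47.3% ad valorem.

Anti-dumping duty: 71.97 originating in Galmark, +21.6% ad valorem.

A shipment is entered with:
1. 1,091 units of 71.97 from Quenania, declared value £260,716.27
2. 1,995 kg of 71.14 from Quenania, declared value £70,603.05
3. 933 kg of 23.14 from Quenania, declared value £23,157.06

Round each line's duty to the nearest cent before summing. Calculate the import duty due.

£23,299.01

Line 1 (71.97, Quenania, 1,091 units, £260,716.27):
Base rate for 71.97 is £7.16/unit.
Origin Quenania qualifies under the Eriune–Quenania agreement and 71.97 is covered: preferential rate Free applies instead.
The additional-duty order on 71.97 targets Galmark, not Quenania; it does not apply.
Duty = £260,716.27 × 0% = £0.00.
Line 2 (71.14, Quenania, 1,995 kg, £70,603.05):
Base rate for 71.14 is 33%.
Origin Quenania is the FTA partner but 71.14 is not on the preference list; base rate stands.
Duty = £70,603.05 × 33% = £23,299.01.
Line 3 (23.14, Quenania, 933 kg, £23,157.06):
Base rate for 23.14 is 13% + £2.36/kg.
Origin Quenania qualifies under the Eriune–Quenania agreement and 23.14 is covered: preferential rate Free applies instead.
The additional-duty order on 23.14 targets Galmark, not Quenania; it does not apply.
Duty = £23,157.06 × 0% = £0.00.
Total = £0.00 + £23,299.01 + £0.00 = £23,299.01.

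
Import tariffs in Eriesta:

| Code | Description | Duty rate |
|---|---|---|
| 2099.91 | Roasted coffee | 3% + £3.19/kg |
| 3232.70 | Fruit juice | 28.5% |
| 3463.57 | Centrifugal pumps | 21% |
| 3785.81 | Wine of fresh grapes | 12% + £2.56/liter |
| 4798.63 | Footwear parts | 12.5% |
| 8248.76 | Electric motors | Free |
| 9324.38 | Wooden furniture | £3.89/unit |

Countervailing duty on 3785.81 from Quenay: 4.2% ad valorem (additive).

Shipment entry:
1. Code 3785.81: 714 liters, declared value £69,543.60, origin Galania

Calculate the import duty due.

£10,173.07

Line 1 (3785.81, Galania, 714 liters, £69,543.60):
Base rate for 3785.81 is 12% + £2.56/liter.
The additional-duty order on 3785.81 targets Quenay, not Galania; it does not apply.
Duty = £69,543.60 × 12% + 714 × £2.56 = £10,173.07.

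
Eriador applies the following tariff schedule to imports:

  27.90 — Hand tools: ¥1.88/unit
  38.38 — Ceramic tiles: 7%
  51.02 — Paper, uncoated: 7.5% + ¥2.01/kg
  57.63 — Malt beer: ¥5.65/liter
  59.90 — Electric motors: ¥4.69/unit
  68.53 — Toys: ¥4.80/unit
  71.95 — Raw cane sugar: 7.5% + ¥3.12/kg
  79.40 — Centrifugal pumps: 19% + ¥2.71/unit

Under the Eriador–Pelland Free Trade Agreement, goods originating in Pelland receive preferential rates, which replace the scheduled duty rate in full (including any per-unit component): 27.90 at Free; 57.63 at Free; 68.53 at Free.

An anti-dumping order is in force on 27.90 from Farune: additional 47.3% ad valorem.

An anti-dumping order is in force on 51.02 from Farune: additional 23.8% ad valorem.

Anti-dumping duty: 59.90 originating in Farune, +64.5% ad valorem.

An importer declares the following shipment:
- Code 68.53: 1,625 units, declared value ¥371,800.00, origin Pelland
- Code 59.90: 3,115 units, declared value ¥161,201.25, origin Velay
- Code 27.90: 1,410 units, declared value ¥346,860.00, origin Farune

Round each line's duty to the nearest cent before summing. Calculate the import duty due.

¥181,324.93

Line 1 (68.53, Pelland, 1,625 units, ¥371,800.00):
Base rate for 68.53 is ¥4.80/unit.
Origin Pelland qualifies under the Eriador–Pelland agreement and 68.53 is covered: preferential rate Free applies instead.
Duty = ¥371,800.00 × 0% = ¥0.00.
Line 2 (59.90, Velay, 3,115 units, ¥161,201.25):
Base rate for 59.90 is ¥4.69/unit.
The additional-duty order on 59.90 targets Farune, not Velay; it does not apply.
Duty = 3,115 × ¥4.69 = ¥14,609.35.
Line 3 (27.90, Farune, 1,410 units, ¥346,860.00):
Base rate for 27.90 is ¥1.88/unit.
27.90 has an FTA preferential rate, but origin Farune is not Pelland; base rate stands.
Additional duty on 27.90 from Farune: +47.3% ad valorem. Applied ad valorem rate = 47.3%.
Duty = ¥346,860.00 × 47.3% + 1,410 × ¥1.88 = ¥166,715.58.
Total = ¥0.00 + ¥14,609.35 + ¥166,715.58 = ¥181,324.93.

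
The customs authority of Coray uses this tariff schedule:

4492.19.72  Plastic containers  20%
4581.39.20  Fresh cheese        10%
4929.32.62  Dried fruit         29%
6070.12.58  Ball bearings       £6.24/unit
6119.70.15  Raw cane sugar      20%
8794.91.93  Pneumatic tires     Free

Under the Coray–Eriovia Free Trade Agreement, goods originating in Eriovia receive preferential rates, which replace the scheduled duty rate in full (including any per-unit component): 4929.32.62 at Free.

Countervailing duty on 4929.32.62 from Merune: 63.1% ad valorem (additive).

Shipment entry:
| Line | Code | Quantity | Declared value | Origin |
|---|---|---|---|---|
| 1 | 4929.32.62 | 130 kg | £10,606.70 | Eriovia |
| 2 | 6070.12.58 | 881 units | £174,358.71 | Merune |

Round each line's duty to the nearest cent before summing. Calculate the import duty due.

£5,497.44

Line 1 (4929.32.62, Eriovia, 130 kg, £10,606.70):
Base rate for 4929.32.62 is 29%.
Origin Eriovia qualifies under the Coray–Eriovia agreement and 4929.32.62 is covered: preferential rate Free applies instead.
The additional-duty order on 4929.32.62 targets Merune, not Eriovia; it does not apply.
Duty = £10,606.70 × 0% = £0.00.
Line 2 (6070.12.58, Merune, 881 units, £174,358.71):
Base rate for 6070.12.58 is £6.24/unit.
Duty = 881 × £6.24 = £5,497.44.
Total = £0.00 + £5,497.44 = £5,497.44.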